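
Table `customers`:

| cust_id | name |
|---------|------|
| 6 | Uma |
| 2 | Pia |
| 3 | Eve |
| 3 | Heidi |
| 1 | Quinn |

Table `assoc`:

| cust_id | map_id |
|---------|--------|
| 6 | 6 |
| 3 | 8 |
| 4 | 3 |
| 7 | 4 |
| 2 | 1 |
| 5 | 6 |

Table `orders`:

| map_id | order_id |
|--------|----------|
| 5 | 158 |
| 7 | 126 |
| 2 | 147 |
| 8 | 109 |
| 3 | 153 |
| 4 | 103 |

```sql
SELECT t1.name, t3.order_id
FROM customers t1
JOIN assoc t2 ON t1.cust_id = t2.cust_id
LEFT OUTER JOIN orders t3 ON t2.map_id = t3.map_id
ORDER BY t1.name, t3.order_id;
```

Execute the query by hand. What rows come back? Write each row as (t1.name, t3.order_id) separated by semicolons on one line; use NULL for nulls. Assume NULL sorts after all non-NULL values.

Joins associate left-to-right: customers INNER JOIN assoc on cust_id gives 4 intermediate row(s).
Then LEFT JOIN `orders t3` on map_id: each of those 4 rows is kept; rows whose t2.map_id has no match in t3 get NULL for t3's columns.

(Eve, 109); (Heidi, 109); (Pia, NULL); (Uma, NULL)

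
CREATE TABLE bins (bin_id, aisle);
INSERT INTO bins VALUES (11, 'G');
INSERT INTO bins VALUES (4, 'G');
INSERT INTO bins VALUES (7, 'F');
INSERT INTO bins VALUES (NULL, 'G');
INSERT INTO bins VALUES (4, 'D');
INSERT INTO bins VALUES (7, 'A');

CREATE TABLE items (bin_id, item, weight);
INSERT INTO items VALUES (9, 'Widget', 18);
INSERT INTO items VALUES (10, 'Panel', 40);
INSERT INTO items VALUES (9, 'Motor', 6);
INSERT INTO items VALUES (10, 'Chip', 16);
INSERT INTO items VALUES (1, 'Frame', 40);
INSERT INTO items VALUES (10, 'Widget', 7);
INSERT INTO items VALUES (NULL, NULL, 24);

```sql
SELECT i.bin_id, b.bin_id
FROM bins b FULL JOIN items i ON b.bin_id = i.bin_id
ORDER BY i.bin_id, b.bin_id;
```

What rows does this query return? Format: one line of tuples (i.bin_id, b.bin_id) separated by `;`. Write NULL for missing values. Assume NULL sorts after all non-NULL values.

FULL OUTER JOIN keeps every row from both sides; unmatched rows get NULL for the other side's columns.
Matching on b.bin_id = i.bin_id. A NULL in a compared column never satisfies the condition.
- b[0] bin_id=11 → no match; kept with NULLs on the i side.
- b[1] bin_id=4 → no match; kept with NULLs on the i side.
- b[2] bin_id=7 → no match; kept with NULLs on the i side.
- b[3] bin_id=NULL → no match; kept with NULLs on the i side.
- b[4] bin_id=4 → no match; kept with NULLs on the i side.
- b[5] bin_id=7 → no match; kept with NULLs on the i side.
- 7 row(s) from i found no b partner → padded with NULL.

(1, NULL); (9, NULL); (9, NULL); (10, NULL); (10, NULL); (10, NULL); (NULL, 4); (NULL, 4); (NULL, 7); (NULL, 7); (NULL, 11); (NULL, NULL); (NULL, NULL)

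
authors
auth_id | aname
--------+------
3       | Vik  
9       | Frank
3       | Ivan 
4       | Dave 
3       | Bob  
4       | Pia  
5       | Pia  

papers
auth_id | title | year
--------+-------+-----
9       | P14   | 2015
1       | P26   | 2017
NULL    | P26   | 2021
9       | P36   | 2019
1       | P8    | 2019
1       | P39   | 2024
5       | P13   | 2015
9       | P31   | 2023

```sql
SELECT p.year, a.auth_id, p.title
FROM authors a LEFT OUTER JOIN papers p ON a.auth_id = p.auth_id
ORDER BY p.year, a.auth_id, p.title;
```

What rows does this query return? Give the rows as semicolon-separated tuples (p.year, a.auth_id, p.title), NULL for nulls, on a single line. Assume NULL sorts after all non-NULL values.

(2015, 5, P13); (2015, 9, P14); (2019, 9, P36); (2023, 9, P31); (NULL, 3, NULL); (NULL, 3, NULL); (NULL, 3, NULL); (NULL, 4, NULL); (NULL, 4, NULL)

LEFT JOIN keeps every row from `authors`; unmatched rows get NULL for `papers`'s columns.
Matching on a.auth_id = p.auth_id. A NULL in a compared column never satisfies the condition.
Matched pairs: 4; unmatched a rows kept: 5.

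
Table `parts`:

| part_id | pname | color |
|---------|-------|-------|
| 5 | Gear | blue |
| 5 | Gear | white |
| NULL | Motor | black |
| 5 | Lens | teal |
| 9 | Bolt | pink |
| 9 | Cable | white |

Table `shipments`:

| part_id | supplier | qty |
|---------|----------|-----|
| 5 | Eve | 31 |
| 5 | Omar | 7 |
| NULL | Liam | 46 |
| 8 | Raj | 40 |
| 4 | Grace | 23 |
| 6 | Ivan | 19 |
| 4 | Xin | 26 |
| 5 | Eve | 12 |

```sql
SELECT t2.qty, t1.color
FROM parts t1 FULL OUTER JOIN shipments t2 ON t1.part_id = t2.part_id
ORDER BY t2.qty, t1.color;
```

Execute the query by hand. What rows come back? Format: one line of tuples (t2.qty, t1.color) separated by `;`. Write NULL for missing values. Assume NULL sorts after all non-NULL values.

FULL OUTER JOIN keeps every row from both sides; unmatched rows get NULL for the other side's columns.
Matching on t1.part_id = t2.part_id. A NULL in a compared column never satisfies the condition.
- t1 row (part_id=5): matches 3 t2 row(s) → 3 output row(s).
- t1 row (part_id=5): matches 3 t2 row(s) → 3 output row(s).
- t1 row (part_id=NULL): no match → kept, t2 columns NULL.
- t1 row (part_id=5): matches 3 t2 row(s) → 3 output row(s).
- t1 row (part_id=9): no match → kept, t2 columns NULL.
- t1 row (part_id=9): no match → kept, t2 columns NULL.
- 5 t2 row(s) had no t1 match → kept, t1 columns NULL.

(7, blue); (7, teal); (7, white); (12, blue); (12, teal); (12, white); (19, NULL); (23, NULL); (26, NULL); (31, blue); (31, teal); (31, white); (40, NULL); (46, NULL); (NULL, black); (NULL, pink); (NULL, white)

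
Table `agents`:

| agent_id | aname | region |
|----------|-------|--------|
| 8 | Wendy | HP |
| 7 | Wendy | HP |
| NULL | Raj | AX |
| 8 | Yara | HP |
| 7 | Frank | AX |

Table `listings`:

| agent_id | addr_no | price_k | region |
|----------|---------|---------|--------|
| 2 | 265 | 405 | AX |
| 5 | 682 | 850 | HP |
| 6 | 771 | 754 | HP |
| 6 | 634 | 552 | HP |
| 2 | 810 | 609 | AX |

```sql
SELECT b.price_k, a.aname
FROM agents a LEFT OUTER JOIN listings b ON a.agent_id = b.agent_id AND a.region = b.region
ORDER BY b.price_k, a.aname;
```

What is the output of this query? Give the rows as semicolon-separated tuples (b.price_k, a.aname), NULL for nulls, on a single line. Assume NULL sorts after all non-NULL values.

(NULL, Frank); (NULL, Raj); (NULL, Wendy); (NULL, Wendy); (NULL, Yara)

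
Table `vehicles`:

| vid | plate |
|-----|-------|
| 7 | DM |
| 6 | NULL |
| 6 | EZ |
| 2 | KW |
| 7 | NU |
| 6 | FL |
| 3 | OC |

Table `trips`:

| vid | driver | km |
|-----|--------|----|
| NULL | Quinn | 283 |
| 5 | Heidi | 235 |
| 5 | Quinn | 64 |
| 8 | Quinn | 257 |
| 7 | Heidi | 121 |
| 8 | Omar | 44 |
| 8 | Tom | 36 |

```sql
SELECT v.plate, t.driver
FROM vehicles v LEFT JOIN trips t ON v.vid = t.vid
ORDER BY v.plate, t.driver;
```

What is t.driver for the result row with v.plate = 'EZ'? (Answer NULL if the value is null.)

NULL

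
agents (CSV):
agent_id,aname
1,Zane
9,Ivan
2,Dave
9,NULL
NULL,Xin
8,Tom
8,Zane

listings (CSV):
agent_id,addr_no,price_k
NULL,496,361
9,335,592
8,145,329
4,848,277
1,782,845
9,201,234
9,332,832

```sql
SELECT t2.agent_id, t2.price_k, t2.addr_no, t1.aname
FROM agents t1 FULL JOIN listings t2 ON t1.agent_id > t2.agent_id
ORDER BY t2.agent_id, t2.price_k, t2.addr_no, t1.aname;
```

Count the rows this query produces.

FULL OUTER JOIN keeps every row from both sides; unmatched rows get NULL for the other side's columns.
Matching on t1.agent_id > t2.agent_id. A NULL in a compared column never satisfies the condition.
- agent_id=1: no t2 row matches, row kept with t2 columns NULL.
- agent_id=9: 3 matching t2 row(s), so 3 row(s) emitted.
- agent_id=2: 1 matching t2 row(s), so 1 row(s) emitted.
- agent_id=9: 3 matching t2 row(s), so 3 row(s) emitted.
- agent_id=NULL: no t2 row matches, row kept with t2 columns NULL.
- agent_id=8: 2 matching t2 row(s), so 2 row(s) emitted.
- agent_id=8: 2 matching t2 row(s), so 2 row(s) emitted.
- 4 row(s) from t2 found no t1 partner → padded with NULL.
Total: 11 matched + 6 padded = 17 rows.

17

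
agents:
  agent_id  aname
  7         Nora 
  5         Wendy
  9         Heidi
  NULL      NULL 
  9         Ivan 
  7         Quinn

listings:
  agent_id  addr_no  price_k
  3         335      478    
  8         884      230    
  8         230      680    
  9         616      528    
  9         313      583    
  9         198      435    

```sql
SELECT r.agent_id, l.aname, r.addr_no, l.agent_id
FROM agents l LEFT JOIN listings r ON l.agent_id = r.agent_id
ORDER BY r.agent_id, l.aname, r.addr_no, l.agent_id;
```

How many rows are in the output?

10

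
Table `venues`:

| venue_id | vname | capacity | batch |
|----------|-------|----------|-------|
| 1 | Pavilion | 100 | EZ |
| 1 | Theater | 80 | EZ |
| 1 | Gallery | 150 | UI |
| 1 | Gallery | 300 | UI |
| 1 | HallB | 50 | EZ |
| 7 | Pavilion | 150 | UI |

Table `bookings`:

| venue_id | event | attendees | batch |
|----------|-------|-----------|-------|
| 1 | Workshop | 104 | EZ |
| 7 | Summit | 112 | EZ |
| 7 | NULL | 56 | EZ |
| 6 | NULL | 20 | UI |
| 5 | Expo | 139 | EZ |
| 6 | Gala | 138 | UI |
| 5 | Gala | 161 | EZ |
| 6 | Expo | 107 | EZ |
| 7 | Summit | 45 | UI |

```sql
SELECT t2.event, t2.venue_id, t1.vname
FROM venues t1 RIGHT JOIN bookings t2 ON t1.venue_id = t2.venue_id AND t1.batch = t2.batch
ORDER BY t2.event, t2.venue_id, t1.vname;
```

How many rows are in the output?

11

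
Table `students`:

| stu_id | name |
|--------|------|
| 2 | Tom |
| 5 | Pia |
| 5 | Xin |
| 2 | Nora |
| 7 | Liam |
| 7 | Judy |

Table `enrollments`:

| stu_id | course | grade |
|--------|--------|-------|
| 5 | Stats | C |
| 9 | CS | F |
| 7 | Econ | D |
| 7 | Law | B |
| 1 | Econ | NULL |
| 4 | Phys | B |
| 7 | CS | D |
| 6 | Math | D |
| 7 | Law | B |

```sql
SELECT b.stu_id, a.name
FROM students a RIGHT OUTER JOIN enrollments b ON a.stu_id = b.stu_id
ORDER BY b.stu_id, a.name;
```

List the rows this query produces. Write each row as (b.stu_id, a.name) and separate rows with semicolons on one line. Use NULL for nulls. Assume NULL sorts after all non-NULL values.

RIGHT JOIN keeps every row from `enrollments`; unmatched rows get NULL for `students`'s columns.
Matching on a.stu_id = b.stu_id.
- stu_id=2: no matching b row.
- stu_id=5: 1 matching b row(s), so 1 row(s) emitted.
- stu_id=5: 1 matching b row(s), so 1 row(s) emitted.
- stu_id=2: no matching b row.
- stu_id=7: 4 matching b row(s), so 4 row(s) emitted.
- stu_id=7: 4 matching b row(s), so 4 row(s) emitted.
- plus 4 unmatched b row(s), each kept with NULL a columns.

(1, NULL); (4, NULL); (5, Pia); (5, Xin); (6, NULL); (7, Judy); (7, Judy); (7, Judy); (7, Judy); (7, Liam); (7, Liam); (7, Liam); (7, Liam); (9, NULL)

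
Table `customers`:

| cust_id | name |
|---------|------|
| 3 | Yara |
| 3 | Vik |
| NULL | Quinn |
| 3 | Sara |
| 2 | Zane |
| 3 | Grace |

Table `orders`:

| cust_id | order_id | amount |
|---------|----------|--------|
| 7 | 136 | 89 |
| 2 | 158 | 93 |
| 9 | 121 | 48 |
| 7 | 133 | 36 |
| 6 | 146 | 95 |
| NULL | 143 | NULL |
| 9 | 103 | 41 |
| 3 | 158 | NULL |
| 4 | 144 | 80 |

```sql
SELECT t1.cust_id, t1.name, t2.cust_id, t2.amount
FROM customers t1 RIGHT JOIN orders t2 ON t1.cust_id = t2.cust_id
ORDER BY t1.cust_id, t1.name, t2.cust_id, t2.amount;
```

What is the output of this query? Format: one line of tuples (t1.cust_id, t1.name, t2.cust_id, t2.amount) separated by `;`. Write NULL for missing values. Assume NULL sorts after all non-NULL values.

(2, Zane, 2, 93); (3, Grace, 3, NULL); (3, Sara, 3, NULL); (3, Vik, 3, NULL); (3, Yara, 3, NULL); (NULL, NULL, 4, 80); (NULL, NULL, 6, 95); (NULL, NULL, 7, 36); (NULL, NULL, 7, 89); (NULL, NULL, 9, 41); (NULL, NULL, 9, 48); (NULL, NULL, NULL, NULL)

RIGHT JOIN keeps every row from `orders`; unmatched rows get NULL for `customers`'s columns.
Matching on t1.cust_id = t2.cust_id. A NULL in a compared column never satisfies the condition.
- t1 (cust_id=3) pairs with 1 row(s) of t2.
- t1 (cust_id=3) pairs with 1 row(s) of t2.
- t1 (cust_id=NULL) has no partner in t2.
- t1 (cust_id=3) pairs with 1 row(s) of t2.
- t1 (cust_id=2) pairs with 1 row(s) of t2.
- t1 (cust_id=3) pairs with 1 row(s) of t2.
- 7 t2 row(s) had no t1 match → kept, t1 columns NULL.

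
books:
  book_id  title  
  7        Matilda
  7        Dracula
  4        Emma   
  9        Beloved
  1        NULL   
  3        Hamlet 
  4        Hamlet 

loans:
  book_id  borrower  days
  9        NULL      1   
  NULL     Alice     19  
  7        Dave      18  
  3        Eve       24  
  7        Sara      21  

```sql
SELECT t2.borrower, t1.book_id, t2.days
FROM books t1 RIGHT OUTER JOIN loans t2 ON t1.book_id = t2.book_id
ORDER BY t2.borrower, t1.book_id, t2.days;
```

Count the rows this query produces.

7

RIGHT JOIN keeps every row from `loans`; unmatched rows get NULL for `books`'s columns.
Matching on t1.book_id = t2.book_id. A NULL in a compared column never satisfies the condition.
- t1[0] book_id=7 → 2 match(es) in t2 → 2 row(s).
- t1[1] book_id=7 → 2 match(es) in t2 → 2 row(s).
- t1[2] book_id=4 → no match.
- t1[3] book_id=9 → 1 match(es) in t2 → 1 row(s).
- t1[4] book_id=1 → no match.
- t1[5] book_id=3 → 1 match(es) in t2 → 1 row(s).
- t1[6] book_id=4 → no match.
- 1 row(s) from t2 found no t1 partner → padded with NULL.
Total: 6 matched + 1 padded = 7 rows.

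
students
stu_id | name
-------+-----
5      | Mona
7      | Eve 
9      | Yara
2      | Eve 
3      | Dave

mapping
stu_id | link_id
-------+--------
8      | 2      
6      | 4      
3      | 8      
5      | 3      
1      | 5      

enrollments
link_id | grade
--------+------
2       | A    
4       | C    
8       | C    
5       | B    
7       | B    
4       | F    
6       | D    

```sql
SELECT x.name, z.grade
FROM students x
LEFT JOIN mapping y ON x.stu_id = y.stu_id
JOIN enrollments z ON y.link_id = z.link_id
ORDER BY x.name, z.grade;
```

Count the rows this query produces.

Step 1 — x LEFT JOIN y on stu_id → 5 row(s).
Then INNER JOIN `enrollments z` on link_id: keep only rows whose y.link_id appears in z.
Result: 1 row(s).

1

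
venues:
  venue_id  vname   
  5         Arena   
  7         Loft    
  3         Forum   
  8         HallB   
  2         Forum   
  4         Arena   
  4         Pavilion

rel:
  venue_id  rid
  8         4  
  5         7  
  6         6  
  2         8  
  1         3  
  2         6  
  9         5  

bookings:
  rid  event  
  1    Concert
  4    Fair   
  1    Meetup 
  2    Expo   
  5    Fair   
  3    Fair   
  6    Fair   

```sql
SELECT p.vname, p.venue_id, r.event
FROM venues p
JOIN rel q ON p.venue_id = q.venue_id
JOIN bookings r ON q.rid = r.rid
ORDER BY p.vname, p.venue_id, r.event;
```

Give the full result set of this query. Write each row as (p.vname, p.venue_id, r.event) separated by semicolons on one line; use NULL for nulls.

(Forum, 2, Fair); (HallB, 8, Fair)

Step 1 — p INNER JOIN q on venue_id → 4 row(s).
Then INNER JOIN `bookings r` on rid: keep only rows whose q.rid appears in r.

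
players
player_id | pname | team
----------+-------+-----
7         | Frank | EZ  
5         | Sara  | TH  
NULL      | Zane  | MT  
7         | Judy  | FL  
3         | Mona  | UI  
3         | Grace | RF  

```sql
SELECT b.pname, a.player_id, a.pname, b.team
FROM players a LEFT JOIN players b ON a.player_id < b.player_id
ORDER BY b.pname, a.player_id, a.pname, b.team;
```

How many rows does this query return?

11

LEFT JOIN keeps every row from `players a`; unmatched rows get NULL for `players b`'s columns.
Matching on a.player_id < b.player_id. A NULL in a compared column never satisfies the condition.
- a (player_id=7) has no partner → padded with NULL.
- a (player_id=5) pairs with 2 row(s) of b.
- a (player_id=NULL) has no partner → padded with NULL.
- a (player_id=7) has no partner → padded with NULL.
- a (player_id=3) pairs with 3 row(s) of b.
- a (player_id=3) pairs with 3 row(s) of b.
Total: 8 matched + 3 padded = 11 rows.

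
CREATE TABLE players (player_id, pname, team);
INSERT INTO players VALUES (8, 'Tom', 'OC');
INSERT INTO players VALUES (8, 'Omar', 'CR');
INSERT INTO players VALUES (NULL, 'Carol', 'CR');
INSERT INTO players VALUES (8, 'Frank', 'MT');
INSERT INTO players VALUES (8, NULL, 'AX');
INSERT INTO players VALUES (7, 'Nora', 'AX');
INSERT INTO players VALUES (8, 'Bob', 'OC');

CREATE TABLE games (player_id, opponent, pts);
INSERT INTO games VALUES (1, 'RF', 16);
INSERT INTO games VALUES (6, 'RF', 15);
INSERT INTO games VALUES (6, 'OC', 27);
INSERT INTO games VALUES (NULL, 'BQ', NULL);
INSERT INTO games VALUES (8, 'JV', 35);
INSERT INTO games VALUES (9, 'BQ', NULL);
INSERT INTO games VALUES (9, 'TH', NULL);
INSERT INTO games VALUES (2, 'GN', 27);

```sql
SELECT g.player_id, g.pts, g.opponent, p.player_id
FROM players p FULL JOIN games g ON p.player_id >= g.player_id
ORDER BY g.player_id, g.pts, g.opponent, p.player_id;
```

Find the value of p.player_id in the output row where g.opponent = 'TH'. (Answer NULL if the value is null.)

NULL

FULL OUTER JOIN keeps every row from both sides; unmatched rows get NULL for the other side's columns.
Matching on p.player_id >= g.player_id. A NULL in a compared column never satisfies the condition.
- p (player_id=8) pairs with 5 row(s) of g.
- p (player_id=8) pairs with 5 row(s) of g.
- p (player_id=NULL) has no partner → padded with NULL.
- p (player_id=8) pairs with 5 row(s) of g.
- p (player_id=8) pairs with 5 row(s) of g.
- p (player_id=7) pairs with 4 row(s) of g.
- p (player_id=8) pairs with 5 row(s) of g.
- 3 row(s) from g found no p partner → padded with NULL.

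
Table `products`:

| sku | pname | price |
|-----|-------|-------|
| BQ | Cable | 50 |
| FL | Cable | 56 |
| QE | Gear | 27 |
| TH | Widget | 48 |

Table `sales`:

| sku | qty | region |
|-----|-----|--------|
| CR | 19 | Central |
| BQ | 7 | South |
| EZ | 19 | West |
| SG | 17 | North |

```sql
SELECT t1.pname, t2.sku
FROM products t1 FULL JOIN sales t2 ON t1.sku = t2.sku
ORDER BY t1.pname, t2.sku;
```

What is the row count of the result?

FULL OUTER JOIN keeps every row from both sides; unmatched rows get NULL for the other side's columns.
Matching on t1.sku = t2.sku.
- sku=BQ: 1 matching t2 row(s), so 1 row(s) emitted.
- sku=FL: no t2 row matches, row kept with t2 columns NULL.
- sku=QE: no t2 row matches, row kept with t2 columns NULL.
- sku=TH: no t2 row matches, row kept with t2 columns NULL.
- plus 3 unmatched t2 row(s), each kept with NULL t1 columns.
Total: 1 matched + 6 padded = 7 rows.

7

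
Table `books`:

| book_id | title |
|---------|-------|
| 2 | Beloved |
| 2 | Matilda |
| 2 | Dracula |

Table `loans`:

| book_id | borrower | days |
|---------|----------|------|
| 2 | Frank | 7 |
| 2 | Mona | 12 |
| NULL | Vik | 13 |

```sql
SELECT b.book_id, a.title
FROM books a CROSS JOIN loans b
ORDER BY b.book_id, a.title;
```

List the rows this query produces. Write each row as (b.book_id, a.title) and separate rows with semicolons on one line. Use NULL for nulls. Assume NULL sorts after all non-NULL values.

(2, Beloved); (2, Beloved); (2, Dracula); (2, Dracula); (2, Matilda); (2, Matilda); (NULL, Beloved); (NULL, Dracula); (NULL, Matilda)

CROSS JOIN pairs every row of `books` with every row of `loans`: 3 × 3 = 9 rows.
After projecting and ordering:
b.book_id | a.title
2 | Beloved
2 | Beloved
2 | Dracula
2 | Dracula
2 | Matilda
2 | Matilda
NULL | Beloved
NULL | Dracula
NULL | Matilda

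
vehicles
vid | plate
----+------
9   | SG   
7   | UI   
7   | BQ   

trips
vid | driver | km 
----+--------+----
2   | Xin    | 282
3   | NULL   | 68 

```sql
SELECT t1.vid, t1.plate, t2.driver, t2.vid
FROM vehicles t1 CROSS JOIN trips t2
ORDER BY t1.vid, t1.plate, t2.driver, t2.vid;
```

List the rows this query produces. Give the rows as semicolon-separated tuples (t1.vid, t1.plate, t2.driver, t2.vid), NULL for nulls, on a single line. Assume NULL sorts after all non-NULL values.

(7, BQ, Xin, 2); (7, BQ, NULL, 3); (7, UI, Xin, 2); (7, UI, NULL, 3); (9, SG, Xin, 2); (9, SG, NULL, 3)

CROSS JOIN pairs every row of `vehicles` with every row of `trips`: 3 × 2 = 6 rows.
After projecting and ordering:
t1.vid | t1.plate | t2.driver | t2.vid
7 | BQ | Xin | 2
7 | BQ | NULL | 3
7 | UI | Xin | 2
7 | UI | NULL | 3
9 | SG | Xin | 2
9 | SG | NULL | 3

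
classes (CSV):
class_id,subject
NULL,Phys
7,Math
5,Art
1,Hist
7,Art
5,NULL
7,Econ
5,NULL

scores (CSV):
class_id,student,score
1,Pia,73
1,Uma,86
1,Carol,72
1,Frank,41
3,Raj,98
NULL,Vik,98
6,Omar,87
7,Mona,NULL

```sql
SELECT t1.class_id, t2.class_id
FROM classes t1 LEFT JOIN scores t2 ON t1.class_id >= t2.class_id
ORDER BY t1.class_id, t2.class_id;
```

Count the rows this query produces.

LEFT JOIN keeps every row from `classes`; unmatched rows get NULL for `scores`'s columns.
Matching on t1.class_id >= t2.class_id. A NULL in a compared column never satisfies the condition.
- class_id=NULL: no t2 row matches, row kept with t2 columns NULL.
- class_id=7: 7 matching t2 row(s), so 7 row(s) emitted.
- class_id=5: 5 matching t2 row(s), so 5 row(s) emitted.
- class_id=1: 4 matching t2 row(s), so 4 row(s) emitted.
- class_id=7: 7 matching t2 row(s), so 7 row(s) emitted.
- class_id=5: 5 matching t2 row(s), so 5 row(s) emitted.
- class_id=7: 7 matching t2 row(s), so 7 row(s) emitted.
- class_id=5: 5 matching t2 row(s), so 5 row(s) emitted.
Total: 40 matched + 1 padded = 41 rows.

41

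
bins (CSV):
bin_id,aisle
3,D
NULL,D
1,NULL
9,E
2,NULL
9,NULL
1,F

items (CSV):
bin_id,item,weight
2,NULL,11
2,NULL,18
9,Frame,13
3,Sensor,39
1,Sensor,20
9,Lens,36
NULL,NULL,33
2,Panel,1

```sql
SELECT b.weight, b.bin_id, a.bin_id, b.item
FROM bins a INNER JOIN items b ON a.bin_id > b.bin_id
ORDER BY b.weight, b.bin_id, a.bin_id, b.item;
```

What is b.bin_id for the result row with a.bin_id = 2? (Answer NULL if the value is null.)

INNER JOIN keeps only pairs where the ON condition holds.
Matching on a.bin_id > b.bin_id. A NULL in a compared column never satisfies the condition.
- bin_id=3: 4 matching b row(s), so 4 row(s) emitted.
- bin_id=NULL: no matching b row, dropped.
- bin_id=1: no matching b row, dropped.
- bin_id=9: 5 matching b row(s), so 5 row(s) emitted.
- bin_id=2: 1 matching b row(s), so 1 row(s) emitted.
- bin_id=9: 5 matching b row(s), so 5 row(s) emitted.
- bin_id=1: no matching b row, dropped.

1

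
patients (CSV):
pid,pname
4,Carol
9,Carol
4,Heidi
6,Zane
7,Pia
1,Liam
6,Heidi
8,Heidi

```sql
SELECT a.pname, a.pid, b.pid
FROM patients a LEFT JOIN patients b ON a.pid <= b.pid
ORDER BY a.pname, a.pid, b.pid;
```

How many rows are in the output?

38

LEFT JOIN keeps every row from `patients a`; unmatched rows get NULL for `patients b`'s columns.
Matching on a.pid <= b.pid.
- a (pid=4) pairs with 7 row(s) of b.
- a (pid=9) pairs with 1 row(s) of b.
- a (pid=4) pairs with 7 row(s) of b.
- a (pid=6) pairs with 5 row(s) of b.
- a (pid=7) pairs with 3 row(s) of b.
- a (pid=1) pairs with 8 row(s) of b.
- a (pid=6) pairs with 5 row(s) of b.
- a (pid=8) pairs with 2 row(s) of b.
Total: 38 rows.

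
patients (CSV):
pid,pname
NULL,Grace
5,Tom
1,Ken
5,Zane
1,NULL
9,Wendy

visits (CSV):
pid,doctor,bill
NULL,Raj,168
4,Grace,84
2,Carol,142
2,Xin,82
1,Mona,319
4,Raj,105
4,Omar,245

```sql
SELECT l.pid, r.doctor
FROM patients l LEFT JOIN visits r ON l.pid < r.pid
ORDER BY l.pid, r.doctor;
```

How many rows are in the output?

14

LEFT JOIN keeps every row from `patients`; unmatched rows get NULL for `visits`'s columns.
Matching on l.pid < r.pid. A NULL in a compared column never satisfies the condition.
- l (pid=NULL) has no partner → padded with NULL.
- l (pid=5) has no partner → padded with NULL.
- l (pid=1) pairs with 5 row(s) of r.
- l (pid=5) has no partner → padded with NULL.
- l (pid=1) pairs with 5 row(s) of r.
- l (pid=9) has no partner → padded with NULL.
Total: 10 matched + 4 padded = 14 rows.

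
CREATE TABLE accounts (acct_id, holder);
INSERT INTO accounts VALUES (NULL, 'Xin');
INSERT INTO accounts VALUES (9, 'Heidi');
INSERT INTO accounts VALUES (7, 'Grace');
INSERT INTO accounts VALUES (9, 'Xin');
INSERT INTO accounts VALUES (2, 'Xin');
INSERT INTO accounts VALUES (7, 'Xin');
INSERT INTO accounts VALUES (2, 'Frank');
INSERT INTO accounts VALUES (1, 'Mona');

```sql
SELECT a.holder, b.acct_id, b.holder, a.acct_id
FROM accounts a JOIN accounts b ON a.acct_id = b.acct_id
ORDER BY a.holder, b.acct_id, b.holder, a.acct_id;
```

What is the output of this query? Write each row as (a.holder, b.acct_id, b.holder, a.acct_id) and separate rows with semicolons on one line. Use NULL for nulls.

(Frank, 2, Frank, 2); (Frank, 2, Xin, 2); (Grace, 7, Grace, 7); (Grace, 7, Xin, 7); (Heidi, 9, Heidi, 9); (Heidi, 9, Xin, 9); (Mona, 1, Mona, 1); (Xin, 2, Frank, 2); (Xin, 2, Xin, 2); (Xin, 7, Grace, 7); (Xin, 7, Xin, 7); (Xin, 9, Heidi, 9); (Xin, 9, Xin, 9)

INNER JOIN keeps only pairs where the ON condition holds.
Matching on a.acct_id = b.acct_id. A NULL in a compared column never satisfies the condition.
- a[0] acct_id=NULL → no match; dropped.
- a[1] acct_id=9 → 2 match(es) in b → 2 row(s).
- a[2] acct_id=7 → 2 match(es) in b → 2 row(s).
- a[3] acct_id=9 → 2 match(es) in b → 2 row(s).
- a[4] acct_id=2 → 2 match(es) in b → 2 row(s).
- a[5] acct_id=7 → 2 match(es) in b → 2 row(s).
- a[6] acct_id=2 → 2 match(es) in b → 2 row(s).
- a[7] acct_id=1 → 1 match(es) in b → 1 row(s).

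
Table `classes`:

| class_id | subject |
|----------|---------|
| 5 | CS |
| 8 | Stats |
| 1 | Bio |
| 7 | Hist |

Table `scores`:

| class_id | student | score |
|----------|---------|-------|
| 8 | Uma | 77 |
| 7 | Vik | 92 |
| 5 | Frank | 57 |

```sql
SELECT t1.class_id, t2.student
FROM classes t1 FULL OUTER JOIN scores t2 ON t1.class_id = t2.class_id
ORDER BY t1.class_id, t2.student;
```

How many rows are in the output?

FULL OUTER JOIN keeps every row from both sides; unmatched rows get NULL for the other side's columns.
Matching on t1.class_id = t2.class_id.
Matched pairs: 3; unmatched t1 rows kept: 1; unmatched t2 rows kept: 0.
Total: 3 matched + 1 padded = 4 rows.

4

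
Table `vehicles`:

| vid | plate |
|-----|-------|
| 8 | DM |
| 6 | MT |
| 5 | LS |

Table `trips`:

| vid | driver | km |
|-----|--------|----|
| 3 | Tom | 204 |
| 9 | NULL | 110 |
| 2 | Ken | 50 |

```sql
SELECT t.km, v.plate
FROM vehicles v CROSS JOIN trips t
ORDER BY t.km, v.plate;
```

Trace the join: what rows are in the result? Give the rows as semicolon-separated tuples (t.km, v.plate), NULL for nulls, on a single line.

CROSS JOIN pairs every row of `vehicles` with every row of `trips`: 3 × 3 = 9 rows.

(50, DM); (50, LS); (50, MT); (110, DM); (110, LS); (110, MT); (204, DM); (204, LS); (204, MT)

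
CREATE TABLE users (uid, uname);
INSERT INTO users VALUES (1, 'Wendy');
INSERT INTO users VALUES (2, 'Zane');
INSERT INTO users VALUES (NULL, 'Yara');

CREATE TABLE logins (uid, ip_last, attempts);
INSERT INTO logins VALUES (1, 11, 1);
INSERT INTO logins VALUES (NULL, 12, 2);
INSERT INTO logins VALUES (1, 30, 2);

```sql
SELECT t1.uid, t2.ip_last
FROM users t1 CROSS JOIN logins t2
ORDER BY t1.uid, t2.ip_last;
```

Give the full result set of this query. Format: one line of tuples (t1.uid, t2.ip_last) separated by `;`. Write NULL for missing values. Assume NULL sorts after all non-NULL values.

CROSS JOIN pairs every row of `users` with every row of `logins`: 3 × 3 = 9 rows.
After projecting and ordering:
t1.uid | t2.ip_last
1 | 11
1 | 12
1 | 30
2 | 11
2 | 12
2 | 30
NULL | 11
NULL | 12
NULL | 30

(1, 11); (1, 12); (1, 30); (2, 11); (2, 12); (2, 30); (NULL, 11); (NULL, 12); (NULL, 30)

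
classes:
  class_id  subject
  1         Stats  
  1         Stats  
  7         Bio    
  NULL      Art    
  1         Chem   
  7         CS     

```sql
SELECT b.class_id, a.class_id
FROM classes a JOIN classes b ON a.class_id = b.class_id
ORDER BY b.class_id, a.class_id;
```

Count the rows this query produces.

INNER JOIN keeps only pairs where the ON condition holds.
Matching on a.class_id = b.class_id. A NULL in a compared column never satisfies the condition.
- a[0] class_id=1 → 3 match(es) in b → 3 row(s).
- a[1] class_id=1 → 3 match(es) in b → 3 row(s).
- a[2] class_id=7 → 2 match(es) in b → 2 row(s).
- a[3] class_id=NULL → no match; dropped.
- a[4] class_id=1 → 3 match(es) in b → 3 row(s).
- a[5] class_id=7 → 2 match(es) in b → 2 row(s).
Total: 13 rows.

13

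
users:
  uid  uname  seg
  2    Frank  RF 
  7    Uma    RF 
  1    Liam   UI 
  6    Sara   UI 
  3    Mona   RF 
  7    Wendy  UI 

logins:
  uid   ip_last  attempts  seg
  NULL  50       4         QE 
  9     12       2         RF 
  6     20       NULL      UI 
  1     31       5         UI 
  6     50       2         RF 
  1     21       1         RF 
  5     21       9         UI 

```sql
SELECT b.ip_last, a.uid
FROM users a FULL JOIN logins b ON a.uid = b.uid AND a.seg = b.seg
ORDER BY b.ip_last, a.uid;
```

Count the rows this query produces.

11

FULL OUTER JOIN keeps every row from both sides; unmatched rows get NULL for the other side's columns.
Matching on a.uid = b.uid AND a.seg = b.seg. A NULL in a compared column never satisfies the condition.
Matched pairs: 2; unmatched a rows kept: 4; unmatched b rows kept: 5.
Total: 2 matched + 9 padded = 11 rows.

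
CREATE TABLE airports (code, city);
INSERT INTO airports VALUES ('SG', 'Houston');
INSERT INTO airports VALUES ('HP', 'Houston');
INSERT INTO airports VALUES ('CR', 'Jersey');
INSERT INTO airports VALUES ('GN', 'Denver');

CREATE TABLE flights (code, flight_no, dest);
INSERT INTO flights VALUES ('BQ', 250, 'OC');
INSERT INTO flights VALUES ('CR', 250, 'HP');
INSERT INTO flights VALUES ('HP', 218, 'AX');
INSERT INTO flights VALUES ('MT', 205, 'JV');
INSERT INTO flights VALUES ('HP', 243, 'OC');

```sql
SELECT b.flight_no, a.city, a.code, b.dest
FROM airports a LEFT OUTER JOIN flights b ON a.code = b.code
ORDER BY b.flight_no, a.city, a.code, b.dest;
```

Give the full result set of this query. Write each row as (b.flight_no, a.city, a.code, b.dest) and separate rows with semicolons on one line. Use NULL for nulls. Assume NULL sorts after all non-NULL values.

(218, Houston, HP, AX); (243, Houston, HP, OC); (250, Jersey, CR, HP); (NULL, Denver, GN, NULL); (NULL, Houston, SG, NULL)

LEFT JOIN keeps every row from `airports`; unmatched rows get NULL for `flights`'s columns.
Matching on a.code = b.code.
- code=SG: no b row matches, row kept with b columns NULL.
- code=HP: 2 matching b row(s), so 2 row(s) emitted.
- code=CR: 1 matching b row(s), so 1 row(s) emitted.
- code=GN: no b row matches, row kept with b columns NULL.
After projecting and ordering:
b.flight_no | a.city | a.code | b.dest
218 | Houston | HP | AX
243 | Houston | HP | OC
250 | Jersey | CR | HP
NULL | Denver | GN | NULL
NULL | Houston | SG | NULL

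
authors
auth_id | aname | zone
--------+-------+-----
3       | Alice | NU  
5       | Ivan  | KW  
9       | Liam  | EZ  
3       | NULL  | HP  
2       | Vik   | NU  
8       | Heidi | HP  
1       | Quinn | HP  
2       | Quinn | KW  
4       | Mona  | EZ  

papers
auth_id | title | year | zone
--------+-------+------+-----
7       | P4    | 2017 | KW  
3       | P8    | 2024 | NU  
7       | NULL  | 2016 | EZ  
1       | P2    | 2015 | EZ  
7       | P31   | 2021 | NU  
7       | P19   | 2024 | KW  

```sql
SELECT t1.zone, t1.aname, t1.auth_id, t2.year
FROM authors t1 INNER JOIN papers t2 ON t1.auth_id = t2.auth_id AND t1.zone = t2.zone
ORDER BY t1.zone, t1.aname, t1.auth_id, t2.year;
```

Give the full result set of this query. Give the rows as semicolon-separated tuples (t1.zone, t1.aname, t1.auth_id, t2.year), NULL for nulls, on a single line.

(NU, Alice, 3, 2024)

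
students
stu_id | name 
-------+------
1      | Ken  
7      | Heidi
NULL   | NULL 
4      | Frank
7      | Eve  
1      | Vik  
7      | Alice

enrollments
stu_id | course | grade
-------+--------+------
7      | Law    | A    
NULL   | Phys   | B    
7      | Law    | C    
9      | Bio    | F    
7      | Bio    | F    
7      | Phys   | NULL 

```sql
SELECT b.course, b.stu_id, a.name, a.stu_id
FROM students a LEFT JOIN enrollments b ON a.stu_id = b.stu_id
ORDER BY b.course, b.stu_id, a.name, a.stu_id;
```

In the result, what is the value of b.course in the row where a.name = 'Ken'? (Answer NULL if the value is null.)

NULL

LEFT JOIN keeps every row from `students`; unmatched rows get NULL for `enrollments`'s columns.
Matching on a.stu_id = b.stu_id. A NULL in a compared column never satisfies the condition.
- a (stu_id=1) has no partner → padded with NULL.
- a (stu_id=7) pairs with 4 row(s) of b.
- a (stu_id=NULL) has no partner → padded with NULL.
- a (stu_id=4) has no partner → padded with NULL.
- a (stu_id=7) pairs with 4 row(s) of b.
- a (stu_id=1) has no partner → padded with NULL.
- a (stu_id=7) pairs with 4 row(s) of b.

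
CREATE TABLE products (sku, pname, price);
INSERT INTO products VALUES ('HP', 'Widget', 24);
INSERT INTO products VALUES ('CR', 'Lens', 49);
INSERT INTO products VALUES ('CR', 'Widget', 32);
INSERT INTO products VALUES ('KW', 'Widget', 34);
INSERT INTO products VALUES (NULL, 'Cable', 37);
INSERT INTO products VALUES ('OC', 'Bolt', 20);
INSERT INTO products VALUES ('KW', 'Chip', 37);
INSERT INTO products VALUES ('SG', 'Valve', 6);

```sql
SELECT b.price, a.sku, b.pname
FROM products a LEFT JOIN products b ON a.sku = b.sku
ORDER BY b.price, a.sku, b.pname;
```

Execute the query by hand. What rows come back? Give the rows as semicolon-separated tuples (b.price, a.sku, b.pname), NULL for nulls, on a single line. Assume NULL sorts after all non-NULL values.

(6, SG, Valve); (20, OC, Bolt); (24, HP, Widget); (32, CR, Widget); (32, CR, Widget); (34, KW, Widget); (34, KW, Widget); (37, KW, Chip); (37, KW, Chip); (49, CR, Lens); (49, CR, Lens); (NULL, NULL, NULL)

LEFT JOIN keeps every row from `products a`; unmatched rows get NULL for `products b`'s columns.
Matching on a.sku = b.sku. A NULL in a compared column never satisfies the condition.
- sku=HP: 1 matching b row(s), so 1 row(s) emitted.
- sku=CR: 2 matching b row(s), so 2 row(s) emitted.
- sku=CR: 2 matching b row(s), so 2 row(s) emitted.
- sku=KW: 2 matching b row(s), so 2 row(s) emitted.
- sku=NULL: no b row matches, row kept with b columns NULL.
- sku=OC: 1 matching b row(s), so 1 row(s) emitted.
- sku=KW: 2 matching b row(s), so 2 row(s) emitted.
- sku=SG: 1 matching b row(s), so 1 row(s) emitted.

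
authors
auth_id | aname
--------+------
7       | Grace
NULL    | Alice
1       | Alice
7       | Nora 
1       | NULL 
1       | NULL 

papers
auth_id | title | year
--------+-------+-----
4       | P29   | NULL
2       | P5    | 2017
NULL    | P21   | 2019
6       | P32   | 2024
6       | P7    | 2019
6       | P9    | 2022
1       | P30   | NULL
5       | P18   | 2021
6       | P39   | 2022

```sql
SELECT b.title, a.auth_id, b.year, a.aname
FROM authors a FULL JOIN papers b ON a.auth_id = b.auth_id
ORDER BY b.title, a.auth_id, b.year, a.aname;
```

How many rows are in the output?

FULL OUTER JOIN keeps every row from both sides; unmatched rows get NULL for the other side's columns.
Matching on a.auth_id = b.auth_id. A NULL in a compared column never satisfies the condition.
Matched pairs: 3; unmatched a rows kept: 3; unmatched b rows kept: 8.
Total: 3 matched + 11 padded = 14 rows.

14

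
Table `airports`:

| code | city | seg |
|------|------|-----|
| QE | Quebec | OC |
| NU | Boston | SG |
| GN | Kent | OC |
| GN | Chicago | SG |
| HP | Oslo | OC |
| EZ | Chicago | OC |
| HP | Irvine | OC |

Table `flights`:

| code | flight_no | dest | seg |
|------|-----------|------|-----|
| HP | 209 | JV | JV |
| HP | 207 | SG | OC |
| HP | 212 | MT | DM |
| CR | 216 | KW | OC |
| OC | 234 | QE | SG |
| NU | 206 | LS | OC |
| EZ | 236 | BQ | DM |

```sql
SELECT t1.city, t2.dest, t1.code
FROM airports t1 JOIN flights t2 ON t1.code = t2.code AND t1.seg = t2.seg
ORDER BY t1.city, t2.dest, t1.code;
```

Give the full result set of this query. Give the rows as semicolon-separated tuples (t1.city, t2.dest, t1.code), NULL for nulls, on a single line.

(Irvine, SG, HP); (Oslo, SG, HP)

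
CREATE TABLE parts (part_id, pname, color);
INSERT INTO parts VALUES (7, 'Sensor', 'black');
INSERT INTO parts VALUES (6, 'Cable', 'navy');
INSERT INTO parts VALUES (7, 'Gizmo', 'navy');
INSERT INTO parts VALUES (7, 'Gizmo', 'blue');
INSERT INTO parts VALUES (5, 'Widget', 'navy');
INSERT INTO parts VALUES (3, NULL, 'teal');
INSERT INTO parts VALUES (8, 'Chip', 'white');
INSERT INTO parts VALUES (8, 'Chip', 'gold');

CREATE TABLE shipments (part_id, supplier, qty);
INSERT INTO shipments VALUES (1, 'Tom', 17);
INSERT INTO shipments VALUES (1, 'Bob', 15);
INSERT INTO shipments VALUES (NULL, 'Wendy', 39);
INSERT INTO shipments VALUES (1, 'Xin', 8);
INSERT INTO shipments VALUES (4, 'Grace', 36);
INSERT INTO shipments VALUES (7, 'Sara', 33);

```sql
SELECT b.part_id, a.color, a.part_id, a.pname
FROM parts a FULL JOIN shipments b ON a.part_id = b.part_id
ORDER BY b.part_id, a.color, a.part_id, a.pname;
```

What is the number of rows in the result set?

13

FULL OUTER JOIN keeps every row from both sides; unmatched rows get NULL for the other side's columns.
Matching on a.part_id = b.part_id. A NULL in a compared column never satisfies the condition.
Matched pairs: 3; unmatched a rows kept: 5; unmatched b rows kept: 5.
Total: 3 matched + 10 padded = 13 rows.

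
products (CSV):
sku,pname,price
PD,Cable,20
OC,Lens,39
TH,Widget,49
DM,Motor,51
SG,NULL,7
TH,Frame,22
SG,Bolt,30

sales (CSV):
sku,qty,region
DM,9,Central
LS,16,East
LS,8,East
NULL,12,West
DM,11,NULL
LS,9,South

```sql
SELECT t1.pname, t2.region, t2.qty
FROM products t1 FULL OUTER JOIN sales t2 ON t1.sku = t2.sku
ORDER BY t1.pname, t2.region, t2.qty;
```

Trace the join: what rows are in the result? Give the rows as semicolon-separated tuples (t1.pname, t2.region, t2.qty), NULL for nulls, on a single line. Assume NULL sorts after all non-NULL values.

(Bolt, NULL, NULL); (Cable, NULL, NULL); (Frame, NULL, NULL); (Lens, NULL, NULL); (Motor, Central, 9); (Motor, NULL, 11); (Widget, NULL, NULL); (NULL, East, 8); (NULL, East, 16); (NULL, South, 9); (NULL, West, 12); (NULL, NULL, NULL)

FULL OUTER JOIN keeps every row from both sides; unmatched rows get NULL for the other side's columns.
Matching on t1.sku = t2.sku. A NULL in a compared column never satisfies the condition.
- t1 (sku=PD) has no partner → padded with NULL.
- t1 (sku=OC) has no partner → padded with NULL.
- t1 (sku=TH) has no partner → padded with NULL.
- t1 (sku=DM) pairs with 2 row(s) of t2.
- t1 (sku=SG) has no partner → padded with NULL.
- t1 (sku=TH) has no partner → padded with NULL.
- t1 (sku=SG) has no partner → padded with NULL.
- 4 row(s) from t2 found no t1 partner → padded with NULL.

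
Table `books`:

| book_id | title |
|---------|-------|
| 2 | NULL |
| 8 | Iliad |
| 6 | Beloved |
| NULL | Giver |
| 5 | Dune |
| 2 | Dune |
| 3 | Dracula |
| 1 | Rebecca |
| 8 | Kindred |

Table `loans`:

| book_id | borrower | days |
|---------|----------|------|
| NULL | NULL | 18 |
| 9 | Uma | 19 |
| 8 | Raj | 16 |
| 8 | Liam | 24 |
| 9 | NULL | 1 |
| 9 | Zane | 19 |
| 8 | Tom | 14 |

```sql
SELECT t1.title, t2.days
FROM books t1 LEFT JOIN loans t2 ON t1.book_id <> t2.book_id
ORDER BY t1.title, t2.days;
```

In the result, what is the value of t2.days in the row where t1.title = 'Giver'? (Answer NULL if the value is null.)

LEFT JOIN keeps every row from `books`; unmatched rows get NULL for `loans`'s columns.
Matching on t1.book_id <> t2.book_id. A NULL in a compared column never satisfies the condition.
Matched pairs: 42; unmatched t1 rows kept: 1.

NULL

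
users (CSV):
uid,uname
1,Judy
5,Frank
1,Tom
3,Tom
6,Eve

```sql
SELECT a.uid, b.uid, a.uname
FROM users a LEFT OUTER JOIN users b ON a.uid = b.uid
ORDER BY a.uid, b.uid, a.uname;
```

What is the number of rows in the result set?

7

LEFT JOIN keeps every row from `users a`; unmatched rows get NULL for `users b`'s columns.
Matching on a.uid = b.uid.
- a row (uid=1): matches 2 b row(s) → 2 output row(s).
- a row (uid=5): matches 1 b row(s) → 1 output row(s).
- a row (uid=1): matches 2 b row(s) → 2 output row(s).
- a row (uid=3): matches 1 b row(s) → 1 output row(s).
- a row (uid=6): matches 1 b row(s) → 1 output row(s).
Total: 7 rows.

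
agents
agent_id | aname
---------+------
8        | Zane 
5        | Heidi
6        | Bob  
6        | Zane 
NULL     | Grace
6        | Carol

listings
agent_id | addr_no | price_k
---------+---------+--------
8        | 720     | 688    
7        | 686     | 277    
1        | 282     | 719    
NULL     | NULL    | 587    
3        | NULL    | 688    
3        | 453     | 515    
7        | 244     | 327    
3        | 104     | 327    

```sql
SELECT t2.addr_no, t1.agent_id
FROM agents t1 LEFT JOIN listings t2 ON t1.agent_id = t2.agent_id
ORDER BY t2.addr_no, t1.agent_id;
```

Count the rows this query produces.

6

LEFT JOIN keeps every row from `agents`; unmatched rows get NULL for `listings`'s columns.
Matching on t1.agent_id = t2.agent_id. A NULL in a compared column never satisfies the condition.
Matched pairs: 1; unmatched t1 rows kept: 5.
Total: 1 matched + 5 padded = 6 rows.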